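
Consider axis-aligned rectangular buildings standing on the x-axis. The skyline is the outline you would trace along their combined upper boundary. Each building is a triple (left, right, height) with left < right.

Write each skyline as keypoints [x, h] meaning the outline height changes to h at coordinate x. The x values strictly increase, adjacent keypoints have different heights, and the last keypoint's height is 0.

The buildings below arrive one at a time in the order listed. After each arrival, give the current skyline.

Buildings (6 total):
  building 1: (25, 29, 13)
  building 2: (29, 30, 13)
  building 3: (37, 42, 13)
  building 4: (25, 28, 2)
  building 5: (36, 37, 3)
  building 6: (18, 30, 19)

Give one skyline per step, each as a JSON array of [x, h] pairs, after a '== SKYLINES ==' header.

== SKYLINES ==
[[25,13],[29,0]]
[[25,13],[30,0]]
[[25,13],[30,0],[37,13],[42,0]]
[[25,13],[30,0],[37,13],[42,0]]
[[25,13],[30,0],[36,3],[37,13],[42,0]]
[[18,19],[30,0],[36,3],[37,13],[42,0]]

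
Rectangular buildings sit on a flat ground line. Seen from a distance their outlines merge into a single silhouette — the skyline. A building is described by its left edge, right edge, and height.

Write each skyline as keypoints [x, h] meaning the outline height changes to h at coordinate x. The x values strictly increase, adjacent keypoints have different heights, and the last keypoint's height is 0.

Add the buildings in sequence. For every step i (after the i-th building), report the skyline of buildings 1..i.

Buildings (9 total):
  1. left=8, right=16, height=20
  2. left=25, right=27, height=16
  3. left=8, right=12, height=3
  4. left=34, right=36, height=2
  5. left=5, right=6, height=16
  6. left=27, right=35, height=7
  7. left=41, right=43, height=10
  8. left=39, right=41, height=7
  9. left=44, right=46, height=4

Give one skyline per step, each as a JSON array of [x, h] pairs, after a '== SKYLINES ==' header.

== SKYLINES ==
[[8,20],[16,0]]
[[8,20],[16,0],[25,16],[27,0]]
[[8,20],[16,0],[25,16],[27,0]]
[[8,20],[16,0],[25,16],[27,0],[34,2],[36,0]]
[[5,16],[6,0],[8,20],[16,0],[25,16],[27,0],[34,2],[36,0]]
[[5,16],[6,0],[8,20],[16,0],[25,16],[27,7],[35,2],[36,0]]
[[5,16],[6,0],[8,20],[16,0],[25,16],[27,7],[35,2],[36,0],[41,10],[43,0]]
[[5,16],[6,0],[8,20],[16,0],[25,16],[27,7],[35,2],[36,0],[39,7],[41,10],[43,0]]
[[5,16],[6,0],[8,20],[16,0],[25,16],[27,7],[35,2],[36,0],[39,7],[41,10],[43,0],[44,4],[46,0]]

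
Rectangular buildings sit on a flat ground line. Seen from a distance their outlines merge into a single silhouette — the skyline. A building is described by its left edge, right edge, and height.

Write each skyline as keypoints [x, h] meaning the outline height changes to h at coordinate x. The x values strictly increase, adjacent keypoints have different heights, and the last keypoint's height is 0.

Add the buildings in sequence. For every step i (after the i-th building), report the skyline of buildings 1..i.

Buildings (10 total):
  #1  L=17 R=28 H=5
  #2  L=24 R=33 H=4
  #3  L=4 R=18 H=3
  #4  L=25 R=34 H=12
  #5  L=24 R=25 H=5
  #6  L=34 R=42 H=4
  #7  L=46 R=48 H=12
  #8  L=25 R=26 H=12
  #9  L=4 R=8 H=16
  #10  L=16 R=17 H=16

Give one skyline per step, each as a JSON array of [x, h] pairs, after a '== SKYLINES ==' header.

== SKYLINES ==
[[17,5],[28,0]]
[[17,5],[28,4],[33,0]]
[[4,3],[17,5],[28,4],[33,0]]
[[4,3],[17,5],[25,12],[34,0]]
[[4,3],[17,5],[25,12],[34,0]]
[[4,3],[17,5],[25,12],[34,4],[42,0]]
[[4,3],[17,5],[25,12],[34,4],[42,0],[46,12],[48,0]]
[[4,3],[17,5],[25,12],[34,4],[42,0],[46,12],[48,0]]
[[4,16],[8,3],[17,5],[25,12],[34,4],[42,0],[46,12],[48,0]]
[[4,16],[8,3],[16,16],[17,5],[25,12],[34,4],[42,0],[46,12],[48,0]]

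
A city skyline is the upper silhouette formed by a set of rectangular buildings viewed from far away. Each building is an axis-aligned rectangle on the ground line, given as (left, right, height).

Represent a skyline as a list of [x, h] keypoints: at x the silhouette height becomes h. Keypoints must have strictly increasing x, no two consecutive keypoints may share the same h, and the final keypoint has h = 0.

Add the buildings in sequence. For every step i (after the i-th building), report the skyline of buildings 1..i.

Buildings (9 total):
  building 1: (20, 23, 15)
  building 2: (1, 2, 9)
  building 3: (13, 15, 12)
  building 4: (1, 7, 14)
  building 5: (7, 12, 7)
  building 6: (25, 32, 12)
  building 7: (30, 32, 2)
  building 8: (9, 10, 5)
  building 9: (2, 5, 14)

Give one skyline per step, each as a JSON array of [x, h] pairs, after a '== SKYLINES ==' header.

== SKYLINES ==
[[20,15],[23,0]]
[[1,9],[2,0],[20,15],[23,0]]
[[1,9],[2,0],[13,12],[15,0],[20,15],[23,0]]
[[1,14],[7,0],[13,12],[15,0],[20,15],[23,0]]
[[1,14],[7,7],[12,0],[13,12],[15,0],[20,15],[23,0]]
[[1,14],[7,7],[12,0],[13,12],[15,0],[20,15],[23,0],[25,12],[32,0]]
[[1,14],[7,7],[12,0],[13,12],[15,0],[20,15],[23,0],[25,12],[32,0]]
[[1,14],[7,7],[12,0],[13,12],[15,0],[20,15],[23,0],[25,12],[32,0]]
[[1,14],[7,7],[12,0],[13,12],[15,0],[20,15],[23,0],[25,12],[32,0]]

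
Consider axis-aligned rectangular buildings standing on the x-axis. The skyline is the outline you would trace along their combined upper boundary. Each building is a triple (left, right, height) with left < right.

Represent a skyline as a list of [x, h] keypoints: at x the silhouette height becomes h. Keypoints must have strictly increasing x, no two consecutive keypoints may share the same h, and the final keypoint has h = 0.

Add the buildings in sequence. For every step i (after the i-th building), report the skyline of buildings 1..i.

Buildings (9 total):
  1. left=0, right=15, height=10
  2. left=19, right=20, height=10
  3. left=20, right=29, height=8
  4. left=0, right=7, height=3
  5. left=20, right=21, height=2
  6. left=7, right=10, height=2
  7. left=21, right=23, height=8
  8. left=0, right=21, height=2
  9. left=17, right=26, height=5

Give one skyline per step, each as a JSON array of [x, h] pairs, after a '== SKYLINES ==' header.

== SKYLINES ==
[[0,10],[15,0]]
[[0,10],[15,0],[19,10],[20,0]]
[[0,10],[15,0],[19,10],[20,8],[29,0]]
[[0,10],[15,0],[19,10],[20,8],[29,0]]
[[0,10],[15,0],[19,10],[20,8],[29,0]]
[[0,10],[15,0],[19,10],[20,8],[29,0]]
[[0,10],[15,0],[19,10],[20,8],[29,0]]
[[0,10],[15,2],[19,10],[20,8],[29,0]]
[[0,10],[15,2],[17,5],[19,10],[20,8],[29,0]]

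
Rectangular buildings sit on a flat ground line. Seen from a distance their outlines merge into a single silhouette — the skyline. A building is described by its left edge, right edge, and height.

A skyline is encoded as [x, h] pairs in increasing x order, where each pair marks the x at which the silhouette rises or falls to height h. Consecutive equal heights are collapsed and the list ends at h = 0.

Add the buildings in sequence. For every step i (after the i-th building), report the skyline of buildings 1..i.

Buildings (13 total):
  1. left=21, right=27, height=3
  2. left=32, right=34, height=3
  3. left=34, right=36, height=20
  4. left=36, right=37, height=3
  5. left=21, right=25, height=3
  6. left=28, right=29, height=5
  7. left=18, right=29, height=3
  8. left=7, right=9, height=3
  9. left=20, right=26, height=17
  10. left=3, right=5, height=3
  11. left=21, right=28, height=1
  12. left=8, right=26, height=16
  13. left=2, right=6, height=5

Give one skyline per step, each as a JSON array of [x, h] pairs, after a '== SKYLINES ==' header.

== SKYLINES ==
[[21,3],[27,0]]
[[21,3],[27,0],[32,3],[34,0]]
[[21,3],[27,0],[32,3],[34,20],[36,0]]
[[21,3],[27,0],[32,3],[34,20],[36,3],[37,0]]
[[21,3],[27,0],[32,3],[34,20],[36,3],[37,0]]
[[21,3],[27,0],[28,5],[29,0],[32,3],[34,20],[36,3],[37,0]]
[[18,3],[28,5],[29,0],[32,3],[34,20],[36,3],[37,0]]
[[7,3],[9,0],[18,3],[28,5],[29,0],[32,3],[34,20],[36,3],[37,0]]
[[7,3],[9,0],[18,3],[20,17],[26,3],[28,5],[29,0],[32,3],[34,20],[36,3],[37,0]]
[[3,3],[5,0],[7,3],[9,0],[18,3],[20,17],[26,3],[28,5],[29,0],[32,3],[34,20],[36,3],[37,0]]
[[3,3],[5,0],[7,3],[9,0],[18,3],[20,17],[26,3],[28,5],[29,0],[32,3],[34,20],[36,3],[37,0]]
[[3,3],[5,0],[7,3],[8,16],[20,17],[26,3],[28,5],[29,0],[32,3],[34,20],[36,3],[37,0]]
[[2,5],[6,0],[7,3],[8,16],[20,17],[26,3],[28,5],[29,0],[32,3],[34,20],[36,3],[37,0]]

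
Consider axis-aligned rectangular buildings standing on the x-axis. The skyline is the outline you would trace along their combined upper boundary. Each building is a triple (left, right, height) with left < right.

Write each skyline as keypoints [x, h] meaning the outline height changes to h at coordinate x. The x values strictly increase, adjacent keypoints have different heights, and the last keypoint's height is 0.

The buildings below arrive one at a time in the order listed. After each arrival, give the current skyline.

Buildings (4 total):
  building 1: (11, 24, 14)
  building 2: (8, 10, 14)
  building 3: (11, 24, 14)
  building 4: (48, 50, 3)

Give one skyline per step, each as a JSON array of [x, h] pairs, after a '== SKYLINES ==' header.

== SKYLINES ==
[[11,14],[24,0]]
[[8,14],[10,0],[11,14],[24,0]]
[[8,14],[10,0],[11,14],[24,0]]
[[8,14],[10,0],[11,14],[24,0],[48,3],[50,0]]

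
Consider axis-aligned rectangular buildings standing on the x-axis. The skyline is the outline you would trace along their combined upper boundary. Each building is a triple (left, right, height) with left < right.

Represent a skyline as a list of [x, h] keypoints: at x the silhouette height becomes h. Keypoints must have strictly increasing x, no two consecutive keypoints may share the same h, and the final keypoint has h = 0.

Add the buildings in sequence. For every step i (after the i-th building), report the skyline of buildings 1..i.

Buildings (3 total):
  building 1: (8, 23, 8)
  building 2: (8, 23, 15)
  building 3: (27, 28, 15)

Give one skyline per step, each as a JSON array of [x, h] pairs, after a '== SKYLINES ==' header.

== SKYLINES ==
[[8,8],[23,0]]
[[8,15],[23,0]]
[[8,15],[23,0],[27,15],[28,0]]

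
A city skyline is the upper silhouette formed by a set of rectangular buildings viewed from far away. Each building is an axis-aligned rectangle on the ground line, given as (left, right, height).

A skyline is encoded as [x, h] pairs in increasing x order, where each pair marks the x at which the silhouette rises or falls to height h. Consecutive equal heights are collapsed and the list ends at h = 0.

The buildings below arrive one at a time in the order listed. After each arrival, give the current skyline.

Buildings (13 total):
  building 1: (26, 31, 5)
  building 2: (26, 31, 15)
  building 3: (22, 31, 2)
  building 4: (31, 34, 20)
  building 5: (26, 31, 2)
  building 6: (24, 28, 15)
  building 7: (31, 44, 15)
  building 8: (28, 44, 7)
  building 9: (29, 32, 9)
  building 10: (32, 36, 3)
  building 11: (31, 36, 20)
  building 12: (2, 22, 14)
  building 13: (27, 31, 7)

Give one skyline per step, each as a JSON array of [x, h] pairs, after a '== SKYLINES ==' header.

== SKYLINES ==
[[26,5],[31,0]]
[[26,15],[31,0]]
[[22,2],[26,15],[31,0]]
[[22,2],[26,15],[31,20],[34,0]]
[[22,2],[26,15],[31,20],[34,0]]
[[22,2],[24,15],[31,20],[34,0]]
[[22,2],[24,15],[31,20],[34,15],[44,0]]
[[22,2],[24,15],[31,20],[34,15],[44,0]]
[[22,2],[24,15],[31,20],[34,15],[44,0]]
[[22,2],[24,15],[31,20],[34,15],[44,0]]
[[22,2],[24,15],[31,20],[36,15],[44,0]]
[[2,14],[22,2],[24,15],[31,20],[36,15],[44,0]]
[[2,14],[22,2],[24,15],[31,20],[36,15],[44,0]]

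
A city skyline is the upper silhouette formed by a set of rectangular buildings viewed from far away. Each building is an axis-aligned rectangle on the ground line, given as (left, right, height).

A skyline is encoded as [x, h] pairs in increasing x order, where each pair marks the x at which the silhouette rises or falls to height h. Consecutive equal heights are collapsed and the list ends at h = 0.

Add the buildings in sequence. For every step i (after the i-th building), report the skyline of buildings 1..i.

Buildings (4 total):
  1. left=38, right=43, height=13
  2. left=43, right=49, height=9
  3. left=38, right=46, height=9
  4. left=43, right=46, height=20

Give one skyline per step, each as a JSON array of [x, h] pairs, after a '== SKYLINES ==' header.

== SKYLINES ==
[[38,13],[43,0]]
[[38,13],[43,9],[49,0]]
[[38,13],[43,9],[49,0]]
[[38,13],[43,20],[46,9],[49,0]]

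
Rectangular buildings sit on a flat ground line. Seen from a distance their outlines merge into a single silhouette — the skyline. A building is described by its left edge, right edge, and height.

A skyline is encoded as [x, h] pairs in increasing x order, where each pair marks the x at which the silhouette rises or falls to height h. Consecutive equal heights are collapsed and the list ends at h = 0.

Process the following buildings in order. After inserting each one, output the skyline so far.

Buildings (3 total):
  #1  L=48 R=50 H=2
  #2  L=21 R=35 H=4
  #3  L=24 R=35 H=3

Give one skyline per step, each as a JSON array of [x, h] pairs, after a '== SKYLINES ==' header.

== SKYLINES ==
[[48,2],[50,0]]
[[21,4],[35,0],[48,2],[50,0]]
[[21,4],[35,0],[48,2],[50,0]]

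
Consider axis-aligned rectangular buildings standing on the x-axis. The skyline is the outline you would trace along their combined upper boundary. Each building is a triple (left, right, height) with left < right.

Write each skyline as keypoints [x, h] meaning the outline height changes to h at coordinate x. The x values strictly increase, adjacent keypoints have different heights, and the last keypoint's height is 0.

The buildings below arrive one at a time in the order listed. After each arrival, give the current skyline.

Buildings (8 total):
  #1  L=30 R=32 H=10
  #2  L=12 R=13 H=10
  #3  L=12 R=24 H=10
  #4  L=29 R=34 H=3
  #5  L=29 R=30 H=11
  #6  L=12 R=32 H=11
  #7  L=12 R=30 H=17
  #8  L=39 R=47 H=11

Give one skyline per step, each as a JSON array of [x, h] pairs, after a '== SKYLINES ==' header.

== SKYLINES ==
[[30,10],[32,0]]
[[12,10],[13,0],[30,10],[32,0]]
[[12,10],[24,0],[30,10],[32,0]]
[[12,10],[24,0],[29,3],[30,10],[32,3],[34,0]]
[[12,10],[24,0],[29,11],[30,10],[32,3],[34,0]]
[[12,11],[32,3],[34,0]]
[[12,17],[30,11],[32,3],[34,0]]
[[12,17],[30,11],[32,3],[34,0],[39,11],[47,0]]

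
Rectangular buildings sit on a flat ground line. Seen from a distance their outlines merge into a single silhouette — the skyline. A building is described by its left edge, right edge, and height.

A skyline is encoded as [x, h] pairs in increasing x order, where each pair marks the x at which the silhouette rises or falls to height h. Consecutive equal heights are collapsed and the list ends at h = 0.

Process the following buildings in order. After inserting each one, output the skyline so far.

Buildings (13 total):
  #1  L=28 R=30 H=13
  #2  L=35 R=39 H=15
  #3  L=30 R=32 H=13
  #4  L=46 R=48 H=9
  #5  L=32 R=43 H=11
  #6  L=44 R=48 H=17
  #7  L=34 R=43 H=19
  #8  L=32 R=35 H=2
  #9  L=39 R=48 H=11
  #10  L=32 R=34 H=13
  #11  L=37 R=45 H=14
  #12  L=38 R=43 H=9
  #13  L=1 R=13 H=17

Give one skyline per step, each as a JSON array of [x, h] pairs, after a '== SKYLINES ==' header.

== SKYLINES ==
[[28,13],[30,0]]
[[28,13],[30,0],[35,15],[39,0]]
[[28,13],[32,0],[35,15],[39,0]]
[[28,13],[32,0],[35,15],[39,0],[46,9],[48,0]]
[[28,13],[32,11],[35,15],[39,11],[43,0],[46,9],[48,0]]
[[28,13],[32,11],[35,15],[39,11],[43,0],[44,17],[48,0]]
[[28,13],[32,11],[34,19],[43,0],[44,17],[48,0]]
[[28,13],[32,11],[34,19],[43,0],[44,17],[48,0]]
[[28,13],[32,11],[34,19],[43,11],[44,17],[48,0]]
[[28,13],[34,19],[43,11],[44,17],[48,0]]
[[28,13],[34,19],[43,14],[44,17],[48,0]]
[[28,13],[34,19],[43,14],[44,17],[48,0]]
[[1,17],[13,0],[28,13],[34,19],[43,14],[44,17],[48,0]]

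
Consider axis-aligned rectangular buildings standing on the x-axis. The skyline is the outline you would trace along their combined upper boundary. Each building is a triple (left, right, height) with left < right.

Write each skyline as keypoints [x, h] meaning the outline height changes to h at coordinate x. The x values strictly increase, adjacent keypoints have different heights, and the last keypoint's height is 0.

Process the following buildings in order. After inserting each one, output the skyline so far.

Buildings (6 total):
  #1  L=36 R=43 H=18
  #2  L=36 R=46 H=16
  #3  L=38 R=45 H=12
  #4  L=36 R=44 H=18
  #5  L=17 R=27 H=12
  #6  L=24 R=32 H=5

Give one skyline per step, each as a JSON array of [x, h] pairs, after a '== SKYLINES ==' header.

== SKYLINES ==
[[36,18],[43,0]]
[[36,18],[43,16],[46,0]]
[[36,18],[43,16],[46,0]]
[[36,18],[44,16],[46,0]]
[[17,12],[27,0],[36,18],[44,16],[46,0]]
[[17,12],[27,5],[32,0],[36,18],[44,16],[46,0]]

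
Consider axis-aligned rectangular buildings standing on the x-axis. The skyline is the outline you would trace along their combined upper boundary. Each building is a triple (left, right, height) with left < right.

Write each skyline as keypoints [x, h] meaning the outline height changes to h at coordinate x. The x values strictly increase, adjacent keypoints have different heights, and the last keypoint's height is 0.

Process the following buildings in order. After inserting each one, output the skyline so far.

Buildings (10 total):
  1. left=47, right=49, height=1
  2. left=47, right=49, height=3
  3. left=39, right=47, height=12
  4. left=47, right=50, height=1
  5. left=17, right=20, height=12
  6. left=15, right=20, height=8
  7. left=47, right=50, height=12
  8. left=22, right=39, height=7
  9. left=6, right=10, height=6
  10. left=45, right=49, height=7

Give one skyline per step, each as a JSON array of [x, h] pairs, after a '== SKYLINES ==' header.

== SKYLINES ==
[[47,1],[49,0]]
[[47,3],[49,0]]
[[39,12],[47,3],[49,0]]
[[39,12],[47,3],[49,1],[50,0]]
[[17,12],[20,0],[39,12],[47,3],[49,1],[50,0]]
[[15,8],[17,12],[20,0],[39,12],[47,3],[49,1],[50,0]]
[[15,8],[17,12],[20,0],[39,12],[50,0]]
[[15,8],[17,12],[20,0],[22,7],[39,12],[50,0]]
[[6,6],[10,0],[15,8],[17,12],[20,0],[22,7],[39,12],[50,0]]
[[6,6],[10,0],[15,8],[17,12],[20,0],[22,7],[39,12],[50,0]]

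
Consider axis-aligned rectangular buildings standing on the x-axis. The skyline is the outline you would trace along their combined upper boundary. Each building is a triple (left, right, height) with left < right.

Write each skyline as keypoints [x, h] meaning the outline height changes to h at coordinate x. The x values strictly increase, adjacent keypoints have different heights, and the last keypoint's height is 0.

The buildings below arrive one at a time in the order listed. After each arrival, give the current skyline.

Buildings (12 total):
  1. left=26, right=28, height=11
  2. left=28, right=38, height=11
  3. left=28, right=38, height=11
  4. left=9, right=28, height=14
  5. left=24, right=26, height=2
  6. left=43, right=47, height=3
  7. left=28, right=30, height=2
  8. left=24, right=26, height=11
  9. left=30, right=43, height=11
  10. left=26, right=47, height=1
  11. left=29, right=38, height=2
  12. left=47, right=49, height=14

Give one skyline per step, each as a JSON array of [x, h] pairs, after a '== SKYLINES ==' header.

== SKYLINES ==
[[26,11],[28,0]]
[[26,11],[38,0]]
[[26,11],[38,0]]
[[9,14],[28,11],[38,0]]
[[9,14],[28,11],[38,0]]
[[9,14],[28,11],[38,0],[43,3],[47,0]]
[[9,14],[28,11],[38,0],[43,3],[47,0]]
[[9,14],[28,11],[38,0],[43,3],[47,0]]
[[9,14],[28,11],[43,3],[47,0]]
[[9,14],[28,11],[43,3],[47,0]]
[[9,14],[28,11],[43,3],[47,0]]
[[9,14],[28,11],[43,3],[47,14],[49,0]]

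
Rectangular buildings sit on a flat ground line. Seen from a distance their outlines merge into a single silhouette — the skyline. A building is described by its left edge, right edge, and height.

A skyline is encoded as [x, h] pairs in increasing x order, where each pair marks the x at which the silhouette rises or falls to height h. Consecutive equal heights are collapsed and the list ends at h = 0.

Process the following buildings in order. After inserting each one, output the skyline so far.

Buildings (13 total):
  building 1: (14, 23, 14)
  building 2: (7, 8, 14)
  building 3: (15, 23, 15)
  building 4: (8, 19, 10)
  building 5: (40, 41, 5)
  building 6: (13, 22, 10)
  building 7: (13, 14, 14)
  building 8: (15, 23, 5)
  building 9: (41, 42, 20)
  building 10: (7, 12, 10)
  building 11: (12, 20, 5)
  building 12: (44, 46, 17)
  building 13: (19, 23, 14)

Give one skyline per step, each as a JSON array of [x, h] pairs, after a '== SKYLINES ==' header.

== SKYLINES ==
[[14,14],[23,0]]
[[7,14],[8,0],[14,14],[23,0]]
[[7,14],[8,0],[14,14],[15,15],[23,0]]
[[7,14],[8,10],[14,14],[15,15],[23,0]]
[[7,14],[8,10],[14,14],[15,15],[23,0],[40,5],[41,0]]
[[7,14],[8,10],[14,14],[15,15],[23,0],[40,5],[41,0]]
[[7,14],[8,10],[13,14],[15,15],[23,0],[40,5],[41,0]]
[[7,14],[8,10],[13,14],[15,15],[23,0],[40,5],[41,0]]
[[7,14],[8,10],[13,14],[15,15],[23,0],[40,5],[41,20],[42,0]]
[[7,14],[8,10],[13,14],[15,15],[23,0],[40,5],[41,20],[42,0]]
[[7,14],[8,10],[13,14],[15,15],[23,0],[40,5],[41,20],[42,0]]
[[7,14],[8,10],[13,14],[15,15],[23,0],[40,5],[41,20],[42,0],[44,17],[46,0]]
[[7,14],[8,10],[13,14],[15,15],[23,0],[40,5],[41,20],[42,0],[44,17],[46,0]]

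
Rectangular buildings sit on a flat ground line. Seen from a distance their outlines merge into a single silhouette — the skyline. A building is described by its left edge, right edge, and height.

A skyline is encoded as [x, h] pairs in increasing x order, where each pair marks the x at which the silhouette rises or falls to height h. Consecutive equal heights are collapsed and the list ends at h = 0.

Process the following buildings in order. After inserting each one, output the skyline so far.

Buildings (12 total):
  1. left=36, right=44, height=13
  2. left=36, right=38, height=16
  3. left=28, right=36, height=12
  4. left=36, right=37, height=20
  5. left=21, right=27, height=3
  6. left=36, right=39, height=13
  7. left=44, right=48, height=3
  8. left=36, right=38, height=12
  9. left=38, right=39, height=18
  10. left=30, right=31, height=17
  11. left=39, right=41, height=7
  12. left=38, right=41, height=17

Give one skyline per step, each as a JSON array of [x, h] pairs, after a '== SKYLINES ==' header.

== SKYLINES ==
[[36,13],[44,0]]
[[36,16],[38,13],[44,0]]
[[28,12],[36,16],[38,13],[44,0]]
[[28,12],[36,20],[37,16],[38,13],[44,0]]
[[21,3],[27,0],[28,12],[36,20],[37,16],[38,13],[44,0]]
[[21,3],[27,0],[28,12],[36,20],[37,16],[38,13],[44,0]]
[[21,3],[27,0],[28,12],[36,20],[37,16],[38,13],[44,3],[48,0]]
[[21,3],[27,0],[28,12],[36,20],[37,16],[38,13],[44,3],[48,0]]
[[21,3],[27,0],[28,12],[36,20],[37,16],[38,18],[39,13],[44,3],[48,0]]
[[21,3],[27,0],[28,12],[30,17],[31,12],[36,20],[37,16],[38,18],[39,13],[44,3],[48,0]]
[[21,3],[27,0],[28,12],[30,17],[31,12],[36,20],[37,16],[38,18],[39,13],[44,3],[48,0]]
[[21,3],[27,0],[28,12],[30,17],[31,12],[36,20],[37,16],[38,18],[39,17],[41,13],[44,3],[48,0]]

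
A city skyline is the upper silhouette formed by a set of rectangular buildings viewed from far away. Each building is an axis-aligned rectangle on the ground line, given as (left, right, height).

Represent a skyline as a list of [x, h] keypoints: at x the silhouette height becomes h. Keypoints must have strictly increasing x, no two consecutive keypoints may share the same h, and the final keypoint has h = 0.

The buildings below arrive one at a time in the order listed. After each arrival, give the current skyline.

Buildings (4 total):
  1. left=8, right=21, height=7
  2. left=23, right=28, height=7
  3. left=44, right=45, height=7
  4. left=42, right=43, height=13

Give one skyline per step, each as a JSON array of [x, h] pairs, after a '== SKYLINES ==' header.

== SKYLINES ==
[[8,7],[21,0]]
[[8,7],[21,0],[23,7],[28,0]]
[[8,7],[21,0],[23,7],[28,0],[44,7],[45,0]]
[[8,7],[21,0],[23,7],[28,0],[42,13],[43,0],[44,7],[45,0]]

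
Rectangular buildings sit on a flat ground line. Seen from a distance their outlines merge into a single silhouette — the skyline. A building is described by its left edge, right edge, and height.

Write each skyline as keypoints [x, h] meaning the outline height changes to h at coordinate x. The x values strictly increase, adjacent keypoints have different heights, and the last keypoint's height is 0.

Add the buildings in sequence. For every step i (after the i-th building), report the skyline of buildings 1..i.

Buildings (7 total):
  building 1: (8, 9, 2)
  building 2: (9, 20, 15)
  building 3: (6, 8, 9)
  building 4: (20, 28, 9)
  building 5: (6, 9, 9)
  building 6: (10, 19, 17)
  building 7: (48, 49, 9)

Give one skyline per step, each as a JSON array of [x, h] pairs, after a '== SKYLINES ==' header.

== SKYLINES ==
[[8,2],[9,0]]
[[8,2],[9,15],[20,0]]
[[6,9],[8,2],[9,15],[20,0]]
[[6,9],[8,2],[9,15],[20,9],[28,0]]
[[6,9],[9,15],[20,9],[28,0]]
[[6,9],[9,15],[10,17],[19,15],[20,9],[28,0]]
[[6,9],[9,15],[10,17],[19,15],[20,9],[28,0],[48,9],[49,0]]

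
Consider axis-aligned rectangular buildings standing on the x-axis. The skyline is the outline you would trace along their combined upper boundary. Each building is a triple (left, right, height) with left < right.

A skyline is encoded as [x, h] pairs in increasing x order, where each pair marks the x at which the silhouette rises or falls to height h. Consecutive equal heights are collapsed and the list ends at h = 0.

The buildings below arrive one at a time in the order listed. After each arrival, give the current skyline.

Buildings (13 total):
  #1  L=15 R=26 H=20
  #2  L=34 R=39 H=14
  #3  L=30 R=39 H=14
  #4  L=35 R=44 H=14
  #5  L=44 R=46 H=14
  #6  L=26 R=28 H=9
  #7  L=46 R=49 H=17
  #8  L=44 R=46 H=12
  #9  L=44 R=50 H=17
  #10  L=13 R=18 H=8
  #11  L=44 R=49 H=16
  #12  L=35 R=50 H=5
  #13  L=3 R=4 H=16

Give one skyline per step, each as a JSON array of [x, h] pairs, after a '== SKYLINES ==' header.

== SKYLINES ==
[[15,20],[26,0]]
[[15,20],[26,0],[34,14],[39,0]]
[[15,20],[26,0],[30,14],[39,0]]
[[15,20],[26,0],[30,14],[44,0]]
[[15,20],[26,0],[30,14],[46,0]]
[[15,20],[26,9],[28,0],[30,14],[46,0]]
[[15,20],[26,9],[28,0],[30,14],[46,17],[49,0]]
[[15,20],[26,9],[28,0],[30,14],[46,17],[49,0]]
[[15,20],[26,9],[28,0],[30,14],[44,17],[50,0]]
[[13,8],[15,20],[26,9],[28,0],[30,14],[44,17],[50,0]]
[[13,8],[15,20],[26,9],[28,0],[30,14],[44,17],[50,0]]
[[13,8],[15,20],[26,9],[28,0],[30,14],[44,17],[50,0]]
[[3,16],[4,0],[13,8],[15,20],[26,9],[28,0],[30,14],[44,17],[50,0]]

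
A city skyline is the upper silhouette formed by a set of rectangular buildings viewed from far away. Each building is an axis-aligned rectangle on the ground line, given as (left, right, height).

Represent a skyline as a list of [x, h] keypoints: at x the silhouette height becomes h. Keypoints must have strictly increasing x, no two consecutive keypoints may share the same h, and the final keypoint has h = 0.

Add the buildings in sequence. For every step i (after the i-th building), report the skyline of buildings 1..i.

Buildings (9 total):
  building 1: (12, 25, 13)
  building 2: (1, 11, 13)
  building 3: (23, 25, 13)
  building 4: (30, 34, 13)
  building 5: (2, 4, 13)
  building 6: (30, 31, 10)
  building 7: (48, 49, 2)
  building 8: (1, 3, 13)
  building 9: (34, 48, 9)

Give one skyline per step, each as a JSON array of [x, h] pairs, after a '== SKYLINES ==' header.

== SKYLINES ==
[[12,13],[25,0]]
[[1,13],[11,0],[12,13],[25,0]]
[[1,13],[11,0],[12,13],[25,0]]
[[1,13],[11,0],[12,13],[25,0],[30,13],[34,0]]
[[1,13],[11,0],[12,13],[25,0],[30,13],[34,0]]
[[1,13],[11,0],[12,13],[25,0],[30,13],[34,0]]
[[1,13],[11,0],[12,13],[25,0],[30,13],[34,0],[48,2],[49,0]]
[[1,13],[11,0],[12,13],[25,0],[30,13],[34,0],[48,2],[49,0]]
[[1,13],[11,0],[12,13],[25,0],[30,13],[34,9],[48,2],[49,0]]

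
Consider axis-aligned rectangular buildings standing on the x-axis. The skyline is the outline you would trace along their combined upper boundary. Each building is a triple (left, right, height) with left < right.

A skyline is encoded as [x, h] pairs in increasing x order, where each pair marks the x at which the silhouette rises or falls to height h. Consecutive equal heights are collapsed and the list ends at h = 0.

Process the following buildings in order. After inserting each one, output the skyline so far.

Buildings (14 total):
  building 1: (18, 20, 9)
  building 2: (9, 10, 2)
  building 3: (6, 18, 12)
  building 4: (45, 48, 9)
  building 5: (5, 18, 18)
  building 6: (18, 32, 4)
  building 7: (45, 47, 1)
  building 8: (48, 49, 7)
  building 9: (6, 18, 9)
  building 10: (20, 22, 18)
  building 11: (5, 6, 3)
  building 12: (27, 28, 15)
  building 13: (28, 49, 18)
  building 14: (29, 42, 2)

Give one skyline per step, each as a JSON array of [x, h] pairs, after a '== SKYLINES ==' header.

== SKYLINES ==
[[18,9],[20,0]]
[[9,2],[10,0],[18,9],[20,0]]
[[6,12],[18,9],[20,0]]
[[6,12],[18,9],[20,0],[45,9],[48,0]]
[[5,18],[18,9],[20,0],[45,9],[48,0]]
[[5,18],[18,9],[20,4],[32,0],[45,9],[48,0]]
[[5,18],[18,9],[20,4],[32,0],[45,9],[48,0]]
[[5,18],[18,9],[20,4],[32,0],[45,9],[48,7],[49,0]]
[[5,18],[18,9],[20,4],[32,0],[45,9],[48,7],[49,0]]
[[5,18],[18,9],[20,18],[22,4],[32,0],[45,9],[48,7],[49,0]]
[[5,18],[18,9],[20,18],[22,4],[32,0],[45,9],[48,7],[49,0]]
[[5,18],[18,9],[20,18],[22,4],[27,15],[28,4],[32,0],[45,9],[48,7],[49,0]]
[[5,18],[18,9],[20,18],[22,4],[27,15],[28,18],[49,0]]
[[5,18],[18,9],[20,18],[22,4],[27,15],[28,18],[49,0]]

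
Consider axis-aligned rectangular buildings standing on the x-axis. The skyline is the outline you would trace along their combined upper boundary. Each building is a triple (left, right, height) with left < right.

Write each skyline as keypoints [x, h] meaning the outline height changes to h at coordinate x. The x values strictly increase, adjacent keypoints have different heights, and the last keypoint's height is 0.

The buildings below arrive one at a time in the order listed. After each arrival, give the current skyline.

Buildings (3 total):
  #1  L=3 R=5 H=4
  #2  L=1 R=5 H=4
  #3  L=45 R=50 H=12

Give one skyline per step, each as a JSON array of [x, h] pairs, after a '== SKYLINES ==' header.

== SKYLINES ==
[[3,4],[5,0]]
[[1,4],[5,0]]
[[1,4],[5,0],[45,12],[50,0]]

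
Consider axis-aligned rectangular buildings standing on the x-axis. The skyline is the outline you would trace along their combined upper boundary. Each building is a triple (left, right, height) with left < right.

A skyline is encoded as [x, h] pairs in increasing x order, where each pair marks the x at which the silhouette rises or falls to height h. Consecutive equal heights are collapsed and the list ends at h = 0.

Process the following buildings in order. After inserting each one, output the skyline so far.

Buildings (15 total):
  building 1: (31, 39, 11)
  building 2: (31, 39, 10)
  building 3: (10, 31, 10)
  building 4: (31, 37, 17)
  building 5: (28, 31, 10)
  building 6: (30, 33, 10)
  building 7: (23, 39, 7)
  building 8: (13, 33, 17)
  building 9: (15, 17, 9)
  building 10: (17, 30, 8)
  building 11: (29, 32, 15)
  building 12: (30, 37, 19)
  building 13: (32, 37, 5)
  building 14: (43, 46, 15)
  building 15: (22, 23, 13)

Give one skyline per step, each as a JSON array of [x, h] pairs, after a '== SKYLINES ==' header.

== SKYLINES ==
[[31,11],[39,0]]
[[31,11],[39,0]]
[[10,10],[31,11],[39,0]]
[[10,10],[31,17],[37,11],[39,0]]
[[10,10],[31,17],[37,11],[39,0]]
[[10,10],[31,17],[37,11],[39,0]]
[[10,10],[31,17],[37,11],[39,0]]
[[10,10],[13,17],[37,11],[39,0]]
[[10,10],[13,17],[37,11],[39,0]]
[[10,10],[13,17],[37,11],[39,0]]
[[10,10],[13,17],[37,11],[39,0]]
[[10,10],[13,17],[30,19],[37,11],[39,0]]
[[10,10],[13,17],[30,19],[37,11],[39,0]]
[[10,10],[13,17],[30,19],[37,11],[39,0],[43,15],[46,0]]
[[10,10],[13,17],[30,19],[37,11],[39,0],[43,15],[46,0]]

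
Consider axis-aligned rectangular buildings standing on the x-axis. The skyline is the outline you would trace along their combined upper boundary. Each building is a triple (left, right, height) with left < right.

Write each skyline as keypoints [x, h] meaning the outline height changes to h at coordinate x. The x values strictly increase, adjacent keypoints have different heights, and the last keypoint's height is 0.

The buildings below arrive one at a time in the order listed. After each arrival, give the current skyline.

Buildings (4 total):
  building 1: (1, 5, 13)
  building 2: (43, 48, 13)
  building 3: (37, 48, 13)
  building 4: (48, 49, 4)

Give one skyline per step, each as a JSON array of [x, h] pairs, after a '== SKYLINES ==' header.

== SKYLINES ==
[[1,13],[5,0]]
[[1,13],[5,0],[43,13],[48,0]]
[[1,13],[5,0],[37,13],[48,0]]
[[1,13],[5,0],[37,13],[48,4],[49,0]]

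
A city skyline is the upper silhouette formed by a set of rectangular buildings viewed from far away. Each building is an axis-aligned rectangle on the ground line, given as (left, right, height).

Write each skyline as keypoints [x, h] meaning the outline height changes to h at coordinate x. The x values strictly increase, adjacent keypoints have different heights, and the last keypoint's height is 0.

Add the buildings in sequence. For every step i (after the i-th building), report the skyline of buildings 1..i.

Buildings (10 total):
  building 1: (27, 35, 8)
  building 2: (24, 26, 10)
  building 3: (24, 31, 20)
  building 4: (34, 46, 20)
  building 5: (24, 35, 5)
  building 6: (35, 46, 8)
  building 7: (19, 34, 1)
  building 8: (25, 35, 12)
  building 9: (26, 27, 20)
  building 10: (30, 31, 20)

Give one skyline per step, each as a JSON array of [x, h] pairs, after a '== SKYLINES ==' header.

== SKYLINES ==
[[27,8],[35,0]]
[[24,10],[26,0],[27,8],[35,0]]
[[24,20],[31,8],[35,0]]
[[24,20],[31,8],[34,20],[46,0]]
[[24,20],[31,8],[34,20],[46,0]]
[[24,20],[31,8],[34,20],[46,0]]
[[19,1],[24,20],[31,8],[34,20],[46,0]]
[[19,1],[24,20],[31,12],[34,20],[46,0]]
[[19,1],[24,20],[31,12],[34,20],[46,0]]
[[19,1],[24,20],[31,12],[34,20],[46,0]]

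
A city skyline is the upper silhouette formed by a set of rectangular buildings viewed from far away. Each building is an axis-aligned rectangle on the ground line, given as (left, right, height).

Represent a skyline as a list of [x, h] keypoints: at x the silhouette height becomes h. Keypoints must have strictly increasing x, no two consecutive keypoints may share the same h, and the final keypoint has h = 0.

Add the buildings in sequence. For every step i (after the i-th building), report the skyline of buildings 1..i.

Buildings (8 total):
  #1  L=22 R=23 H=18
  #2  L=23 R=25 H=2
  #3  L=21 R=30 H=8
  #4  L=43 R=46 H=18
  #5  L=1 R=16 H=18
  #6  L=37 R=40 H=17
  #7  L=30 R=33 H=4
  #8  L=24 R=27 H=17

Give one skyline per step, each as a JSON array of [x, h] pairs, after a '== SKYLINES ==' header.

== SKYLINES ==
[[22,18],[23,0]]
[[22,18],[23,2],[25,0]]
[[21,8],[22,18],[23,8],[30,0]]
[[21,8],[22,18],[23,8],[30,0],[43,18],[46,0]]
[[1,18],[16,0],[21,8],[22,18],[23,8],[30,0],[43,18],[46,0]]
[[1,18],[16,0],[21,8],[22,18],[23,8],[30,0],[37,17],[40,0],[43,18],[46,0]]
[[1,18],[16,0],[21,8],[22,18],[23,8],[30,4],[33,0],[37,17],[40,0],[43,18],[46,0]]
[[1,18],[16,0],[21,8],[22,18],[23,8],[24,17],[27,8],[30,4],[33,0],[37,17],[40,0],[43,18],[46,0]]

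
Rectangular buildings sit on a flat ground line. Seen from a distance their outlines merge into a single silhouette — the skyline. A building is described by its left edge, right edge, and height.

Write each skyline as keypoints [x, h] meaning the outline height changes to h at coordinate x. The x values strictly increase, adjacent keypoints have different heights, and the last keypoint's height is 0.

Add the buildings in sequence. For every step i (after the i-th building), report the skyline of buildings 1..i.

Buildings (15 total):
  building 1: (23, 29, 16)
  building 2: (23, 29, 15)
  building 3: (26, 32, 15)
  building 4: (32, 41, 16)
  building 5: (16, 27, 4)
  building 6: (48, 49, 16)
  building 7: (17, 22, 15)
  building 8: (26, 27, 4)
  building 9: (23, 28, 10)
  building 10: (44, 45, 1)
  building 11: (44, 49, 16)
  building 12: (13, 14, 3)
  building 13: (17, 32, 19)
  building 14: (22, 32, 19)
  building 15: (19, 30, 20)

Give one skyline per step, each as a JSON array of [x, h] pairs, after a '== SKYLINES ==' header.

== SKYLINES ==
[[23,16],[29,0]]
[[23,16],[29,0]]
[[23,16],[29,15],[32,0]]
[[23,16],[29,15],[32,16],[41,0]]
[[16,4],[23,16],[29,15],[32,16],[41,0]]
[[16,4],[23,16],[29,15],[32,16],[41,0],[48,16],[49,0]]
[[16,4],[17,15],[22,4],[23,16],[29,15],[32,16],[41,0],[48,16],[49,0]]
[[16,4],[17,15],[22,4],[23,16],[29,15],[32,16],[41,0],[48,16],[49,0]]
[[16,4],[17,15],[22,4],[23,16],[29,15],[32,16],[41,0],[48,16],[49,0]]
[[16,4],[17,15],[22,4],[23,16],[29,15],[32,16],[41,0],[44,1],[45,0],[48,16],[49,0]]
[[16,4],[17,15],[22,4],[23,16],[29,15],[32,16],[41,0],[44,16],[49,0]]
[[13,3],[14,0],[16,4],[17,15],[22,4],[23,16],[29,15],[32,16],[41,0],[44,16],[49,0]]
[[13,3],[14,0],[16,4],[17,19],[32,16],[41,0],[44,16],[49,0]]
[[13,3],[14,0],[16,4],[17,19],[32,16],[41,0],[44,16],[49,0]]
[[13,3],[14,0],[16,4],[17,19],[19,20],[30,19],[32,16],[41,0],[44,16],[49,0]]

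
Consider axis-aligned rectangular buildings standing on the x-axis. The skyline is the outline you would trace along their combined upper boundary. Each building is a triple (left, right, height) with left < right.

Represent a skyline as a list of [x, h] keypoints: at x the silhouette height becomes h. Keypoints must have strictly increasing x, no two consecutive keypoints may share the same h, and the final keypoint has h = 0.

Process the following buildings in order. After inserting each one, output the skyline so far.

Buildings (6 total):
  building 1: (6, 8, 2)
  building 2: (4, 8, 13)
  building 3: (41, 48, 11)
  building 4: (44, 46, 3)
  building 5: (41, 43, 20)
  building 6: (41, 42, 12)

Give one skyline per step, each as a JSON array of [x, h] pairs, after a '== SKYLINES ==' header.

== SKYLINES ==
[[6,2],[8,0]]
[[4,13],[8,0]]
[[4,13],[8,0],[41,11],[48,0]]
[[4,13],[8,0],[41,11],[48,0]]
[[4,13],[8,0],[41,20],[43,11],[48,0]]
[[4,13],[8,0],[41,20],[43,11],[48,0]]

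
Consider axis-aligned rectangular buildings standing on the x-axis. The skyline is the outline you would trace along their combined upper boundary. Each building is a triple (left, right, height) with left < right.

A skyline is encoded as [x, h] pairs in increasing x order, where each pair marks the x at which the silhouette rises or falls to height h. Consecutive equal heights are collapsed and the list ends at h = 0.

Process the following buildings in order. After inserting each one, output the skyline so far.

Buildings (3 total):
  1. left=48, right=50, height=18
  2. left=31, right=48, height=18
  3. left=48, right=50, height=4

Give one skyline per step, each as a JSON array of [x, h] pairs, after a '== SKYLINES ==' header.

== SKYLINES ==
[[48,18],[50,0]]
[[31,18],[50,0]]
[[31,18],[50,0]]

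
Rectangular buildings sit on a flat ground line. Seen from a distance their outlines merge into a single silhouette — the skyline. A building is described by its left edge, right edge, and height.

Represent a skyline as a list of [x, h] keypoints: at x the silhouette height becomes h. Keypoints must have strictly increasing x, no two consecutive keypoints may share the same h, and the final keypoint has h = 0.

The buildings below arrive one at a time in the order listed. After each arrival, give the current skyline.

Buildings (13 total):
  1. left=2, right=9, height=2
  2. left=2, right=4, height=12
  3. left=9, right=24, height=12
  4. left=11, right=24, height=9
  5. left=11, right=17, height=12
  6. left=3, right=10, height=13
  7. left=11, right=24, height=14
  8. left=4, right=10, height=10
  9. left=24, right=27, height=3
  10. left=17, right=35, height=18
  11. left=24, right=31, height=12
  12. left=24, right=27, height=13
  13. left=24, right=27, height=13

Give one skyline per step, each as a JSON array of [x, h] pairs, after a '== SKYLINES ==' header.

== SKYLINES ==
[[2,2],[9,0]]
[[2,12],[4,2],[9,0]]
[[2,12],[4,2],[9,12],[24,0]]
[[2,12],[4,2],[9,12],[24,0]]
[[2,12],[4,2],[9,12],[24,0]]
[[2,12],[3,13],[10,12],[24,0]]
[[2,12],[3,13],[10,12],[11,14],[24,0]]
[[2,12],[3,13],[10,12],[11,14],[24,0]]
[[2,12],[3,13],[10,12],[11,14],[24,3],[27,0]]
[[2,12],[3,13],[10,12],[11,14],[17,18],[35,0]]
[[2,12],[3,13],[10,12],[11,14],[17,18],[35,0]]
[[2,12],[3,13],[10,12],[11,14],[17,18],[35,0]]
[[2,12],[3,13],[10,12],[11,14],[17,18],[35,0]]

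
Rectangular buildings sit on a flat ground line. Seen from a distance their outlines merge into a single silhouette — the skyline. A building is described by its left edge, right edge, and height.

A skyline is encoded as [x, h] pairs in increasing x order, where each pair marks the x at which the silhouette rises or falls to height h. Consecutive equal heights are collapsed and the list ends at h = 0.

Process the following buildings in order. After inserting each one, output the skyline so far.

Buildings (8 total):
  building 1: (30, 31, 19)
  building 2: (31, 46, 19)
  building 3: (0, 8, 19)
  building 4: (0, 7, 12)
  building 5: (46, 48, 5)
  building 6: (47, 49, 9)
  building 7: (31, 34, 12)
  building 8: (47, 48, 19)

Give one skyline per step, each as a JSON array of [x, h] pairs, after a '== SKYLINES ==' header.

== SKYLINES ==
[[30,19],[31,0]]
[[30,19],[46,0]]
[[0,19],[8,0],[30,19],[46,0]]
[[0,19],[8,0],[30,19],[46,0]]
[[0,19],[8,0],[30,19],[46,5],[48,0]]
[[0,19],[8,0],[30,19],[46,5],[47,9],[49,0]]
[[0,19],[8,0],[30,19],[46,5],[47,9],[49,0]]
[[0,19],[8,0],[30,19],[46,5],[47,19],[48,9],[49,0]]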